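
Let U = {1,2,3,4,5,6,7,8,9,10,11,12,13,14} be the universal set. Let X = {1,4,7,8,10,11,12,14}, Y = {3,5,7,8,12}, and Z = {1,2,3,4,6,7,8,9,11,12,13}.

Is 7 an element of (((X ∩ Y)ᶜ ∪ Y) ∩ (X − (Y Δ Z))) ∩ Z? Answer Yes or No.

Yes

7 ∈ X and 7 ∈ Y, so 7 ∈ X ∩ Y
7 ∉ (X ∩ Y)ᶜ since 7 ∈ (X ∩ Y)
7 ∉ (X ∩ Y)ᶜ and 7 ∈ Y, so 7 ∈ (X ∩ Y)ᶜ ∪ Y
7 ∈ Y and 7 ∈ Z, so 7 ∉ Y Δ Z
7 ∈ X and 7 ∉ (Y Δ Z), so 7 ∈ X − (Y Δ Z)
7 ∈ ((X ∩ Y)ᶜ ∪ Y) and 7 ∈ (X − (Y Δ Z)), so 7 ∈ ((X ∩ Y)ᶜ ∪ Y) ∩ (X − (Y Δ Z))
7 ∈ (((X ∩ Y)ᶜ ∪ Y) ∩ (X − (Y Δ Z))) and 7 ∈ Z, so 7 ∈ (((X ∩ Y)ᶜ ∪ Y) ∩ (X − (Y Δ Z))) ∩ Z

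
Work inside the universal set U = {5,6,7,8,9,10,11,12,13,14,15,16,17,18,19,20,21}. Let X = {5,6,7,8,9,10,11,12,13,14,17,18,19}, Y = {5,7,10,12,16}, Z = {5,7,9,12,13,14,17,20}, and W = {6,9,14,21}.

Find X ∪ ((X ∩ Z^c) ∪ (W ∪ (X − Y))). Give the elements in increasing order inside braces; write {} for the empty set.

{5,6,7,8,9,10,11,12,13,14,17,18,19,21}

Z^c = {6,8,10,11,15,16,18,19,21}
X ∩ Z^c = {6,8,10,11,18,19}
X − Y = {6,8,9,11,13,14,17,18,19}
W ∪ (X − Y) = {6,8,9,11,13,14,17,18,19,21}
(X ∩ Z^c) ∪ (W ∪ (X − Y)) = {6,8,9,10,11,13,14,17,18,19,21}
X ∪ ((X ∩ Z^c) ∪ (W ∪ (X − Y))) = {5,6,7,8,9,10,11,12,13,14,17,18,19,21}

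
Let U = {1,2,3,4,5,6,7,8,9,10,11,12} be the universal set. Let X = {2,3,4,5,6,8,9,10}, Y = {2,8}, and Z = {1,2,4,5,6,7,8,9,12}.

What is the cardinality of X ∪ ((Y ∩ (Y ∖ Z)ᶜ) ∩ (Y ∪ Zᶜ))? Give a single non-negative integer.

Y ∖ Z = {}
(Y ∖ Z)ᶜ = {1,2,3,4,5,6,7,8,9,10,11,12}
Y ∩ (Y ∖ Z)ᶜ = {2,8}
Zᶜ = {3,10,11}
Y ∪ Zᶜ = {2,3,8,10,11}
(Y ∩ (Y ∖ Z)ᶜ) ∩ (Y ∪ Zᶜ) = {2,8}
X ∪ ((Y ∩ (Y ∖ Z)ᶜ) ∩ (Y ∪ Zᶜ)) = {2,3,4,5,6,8,9,10}
|X ∪ ((Y ∩ (Y ∖ Z)ᶜ) ∩ (Y ∪ Zᶜ))| = 8

8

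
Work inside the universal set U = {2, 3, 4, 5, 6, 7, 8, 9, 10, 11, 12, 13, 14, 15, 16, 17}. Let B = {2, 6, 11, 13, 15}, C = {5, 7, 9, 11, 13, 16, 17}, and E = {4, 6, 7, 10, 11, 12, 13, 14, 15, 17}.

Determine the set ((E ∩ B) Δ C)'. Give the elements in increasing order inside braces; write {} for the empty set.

E ∩ B = {6, 11, 13, 15}
(E ∩ B) Δ C = {5, 6, 7, 9, 15, 16, 17}
((E ∩ B) Δ C)' = {2, 3, 4, 8, 10, 11, 12, 13, 14}

{2, 3, 4, 8, 10, 11, 12, 13, 14}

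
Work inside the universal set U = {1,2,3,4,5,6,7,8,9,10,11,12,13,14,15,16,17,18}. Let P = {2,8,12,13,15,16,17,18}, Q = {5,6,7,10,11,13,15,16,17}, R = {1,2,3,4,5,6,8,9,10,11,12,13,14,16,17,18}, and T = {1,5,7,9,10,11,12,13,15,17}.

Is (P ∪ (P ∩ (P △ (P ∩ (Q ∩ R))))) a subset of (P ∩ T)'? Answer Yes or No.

No

Q ∩ R = {5,6,10,11,13,16,17}
P ∩ (Q ∩ R) = {13,16,17}
P △ (P ∩ (Q ∩ R)) = {2,8,12,15,18}
P ∩ (P △ (P ∩ (Q ∩ R))) = {2,8,12,15,18}
P ∪ (P ∩ (P △ (P ∩ (Q ∩ R)))) = {2,8,12,13,15,16,17,18}
P ∩ T = {12,13,15,17}
(P ∩ T)' = {1,2,3,4,5,6,7,8,9,10,11,14,16,18}
12 ∈ P ∪ (P ∩ (P △ (P ∩ (Q ∩ R)))) but 12 ∉ (P ∩ T)', so the inclusion fails.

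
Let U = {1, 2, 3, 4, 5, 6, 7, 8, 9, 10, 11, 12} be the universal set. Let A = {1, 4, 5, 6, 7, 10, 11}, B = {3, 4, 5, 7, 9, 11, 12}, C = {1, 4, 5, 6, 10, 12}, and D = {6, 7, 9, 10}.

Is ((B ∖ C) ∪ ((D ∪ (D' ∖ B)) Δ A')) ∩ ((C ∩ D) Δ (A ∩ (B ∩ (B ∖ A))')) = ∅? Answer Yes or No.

B ∖ C = {3, 7, 9, 11}
D' = {1, 2, 3, 4, 5, 8, 11, 12}
D' ∖ B = {1, 2, 8}
D ∪ (D' ∖ B) = {1, 2, 6, 7, 8, 9, 10}
A' = {2, 3, 8, 9, 12}
(D ∪ (D' ∖ B)) Δ A' = {1, 3, 6, 7, 10, 12}
(B ∖ C) ∪ ((D ∪ (D' ∖ B)) Δ A') = {1, 3, 6, 7, 9, 10, 11, 12}
C ∩ D = {6, 10}
B ∖ A = {3, 9, 12}
B ∩ (B ∖ A) = {3, 9, 12}
(B ∩ (B ∖ A))' = {1, 2, 4, 5, 6, 7, 8, 10, 11}
A ∩ (B ∩ (B ∖ A))' = {1, 4, 5, 6, 7, 10, 11}
(C ∩ D) Δ (A ∩ (B ∩ (B ∖ A))') = {1, 4, 5, 7, 11}
1 lies in both, so they are not disjoint.

No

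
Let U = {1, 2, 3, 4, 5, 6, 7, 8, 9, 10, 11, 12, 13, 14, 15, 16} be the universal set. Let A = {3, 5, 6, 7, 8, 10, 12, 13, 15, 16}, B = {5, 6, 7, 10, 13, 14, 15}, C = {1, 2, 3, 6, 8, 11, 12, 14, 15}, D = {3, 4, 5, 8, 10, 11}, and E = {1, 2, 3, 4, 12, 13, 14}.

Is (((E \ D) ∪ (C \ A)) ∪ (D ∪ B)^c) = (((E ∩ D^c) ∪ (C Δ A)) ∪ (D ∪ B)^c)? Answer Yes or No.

No

E \ D = {1, 2, 12, 13, 14}
C \ A = {1, 2, 11, 14}
(E \ D) ∪ (C \ A) = {1, 2, 11, 12, 13, 14}
D ∪ B = {3, 4, 5, 6, 7, 8, 10, 11, 13, 14, 15}
(D ∪ B)^c = {1, 2, 9, 12, 16}
((E \ D) ∪ (C \ A)) ∪ (D ∪ B)^c = {1, 2, 9, 11, 12, 13, 14, 16}
D^c = {1, 2, 6, 7, 9, 12, 13, 14, 15, 16}
E ∩ D^c = {1, 2, 12, 13, 14}
C Δ A = {1, 2, 5, 7, 10, 11, 13, 14, 16}
(E ∩ D^c) ∪ (C Δ A) = {1, 2, 5, 7, 10, 11, 12, 13, 14, 16}
((E ∩ D^c) ∪ (C Δ A)) ∪ (D ∪ B)^c = {1, 2, 5, 7, 9, 10, 11, 12, 13, 14, 16}
5 ∈ ((E ∩ D^c) ∪ (C Δ A)) ∪ (D ∪ B)^c but 5 ∉ ((E \ D) ∪ (C \ A)) ∪ (D ∪ B)^c, so they differ.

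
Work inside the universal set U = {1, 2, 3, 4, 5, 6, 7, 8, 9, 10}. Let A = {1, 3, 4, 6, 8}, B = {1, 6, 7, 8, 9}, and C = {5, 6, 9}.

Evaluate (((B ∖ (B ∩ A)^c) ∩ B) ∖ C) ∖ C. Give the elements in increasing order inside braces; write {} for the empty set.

{1, 8}

B ∩ A = {1, 6, 8}
(B ∩ A)^c = {2, 3, 4, 5, 7, 9, 10}
B ∖ (B ∩ A)^c = {1, 6, 8}
(B ∖ (B ∩ A)^c) ∩ B = {1, 6, 8}
((B ∖ (B ∩ A)^c) ∩ B) ∖ C = {1, 8}
(((B ∖ (B ∩ A)^c) ∩ B) ∖ C) ∖ C = {1, 8}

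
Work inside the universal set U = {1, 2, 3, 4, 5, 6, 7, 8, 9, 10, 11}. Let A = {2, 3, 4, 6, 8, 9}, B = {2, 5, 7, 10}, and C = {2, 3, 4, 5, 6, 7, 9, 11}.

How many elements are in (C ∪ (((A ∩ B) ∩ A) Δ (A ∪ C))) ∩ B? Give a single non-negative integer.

A ∩ B = {2}
(A ∩ B) ∩ A = {2}
A ∪ C = {2, 3, 4, 5, 6, 7, 8, 9, 11}
((A ∩ B) ∩ A) Δ (A ∪ C) = {3, 4, 5, 6, 7, 8, 9, 11}
C ∪ (((A ∩ B) ∩ A) Δ (A ∪ C)) = {2, 3, 4, 5, 6, 7, 8, 9, 11}
(C ∪ (((A ∩ B) ∩ A) Δ (A ∪ C))) ∩ B = {2, 5, 7}
|(C ∪ (((A ∩ B) ∩ A) Δ (A ∪ C))) ∩ B| = 3

3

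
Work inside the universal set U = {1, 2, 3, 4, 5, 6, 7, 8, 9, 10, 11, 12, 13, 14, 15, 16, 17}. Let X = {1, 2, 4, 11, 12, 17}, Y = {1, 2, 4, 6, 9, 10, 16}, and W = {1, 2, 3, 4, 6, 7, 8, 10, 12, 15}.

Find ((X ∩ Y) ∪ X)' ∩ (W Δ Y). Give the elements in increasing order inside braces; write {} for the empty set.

{3, 7, 8, 9, 15, 16}

X ∩ Y = {1, 2, 4}
(X ∩ Y) ∪ X = {1, 2, 4, 11, 12, 17}
((X ∩ Y) ∪ X)' = {3, 5, 6, 7, 8, 9, 10, 13, 14, 15, 16}
W Δ Y = {3, 7, 8, 9, 12, 15, 16}
((X ∩ Y) ∪ X)' ∩ (W Δ Y) = {3, 7, 8, 9, 15, 16}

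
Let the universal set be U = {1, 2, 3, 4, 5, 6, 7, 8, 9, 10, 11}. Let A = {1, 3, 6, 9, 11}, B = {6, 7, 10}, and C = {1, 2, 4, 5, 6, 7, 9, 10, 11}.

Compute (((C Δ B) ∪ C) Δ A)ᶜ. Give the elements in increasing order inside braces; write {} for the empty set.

{1, 6, 8, 9, 11}

C Δ B = {1, 2, 4, 5, 9, 11}
(C Δ B) ∪ C = {1, 2, 4, 5, 6, 7, 9, 10, 11}
((C Δ B) ∪ C) Δ A = {2, 3, 4, 5, 7, 10}
(((C Δ B) ∪ C) Δ A)ᶜ = {1, 6, 8, 9, 11}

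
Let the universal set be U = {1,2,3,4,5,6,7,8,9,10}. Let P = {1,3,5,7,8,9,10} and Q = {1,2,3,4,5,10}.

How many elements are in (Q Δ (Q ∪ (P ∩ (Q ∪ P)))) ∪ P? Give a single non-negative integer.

7

Q ∪ P = {1,2,3,4,5,7,8,9,10}
P ∩ (Q ∪ P) = {1,3,5,7,8,9,10}
Q ∪ (P ∩ (Q ∪ P)) = {1,2,3,4,5,7,8,9,10}
Q Δ (Q ∪ (P ∩ (Q ∪ P))) = {7,8,9}
(Q Δ (Q ∪ (P ∩ (Q ∪ P)))) ∪ P = {1,3,5,7,8,9,10}
|(Q Δ (Q ∪ (P ∩ (Q ∪ P)))) ∪ P| = 7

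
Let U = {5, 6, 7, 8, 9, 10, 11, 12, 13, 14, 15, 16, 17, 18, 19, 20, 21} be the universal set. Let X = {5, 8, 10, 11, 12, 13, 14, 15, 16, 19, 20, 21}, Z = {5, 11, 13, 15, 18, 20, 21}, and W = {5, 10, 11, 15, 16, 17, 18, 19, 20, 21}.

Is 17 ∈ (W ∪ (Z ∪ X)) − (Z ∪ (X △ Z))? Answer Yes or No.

Yes

17 ∉ Z and 17 ∉ X, so 17 ∉ Z ∪ X
17 ∈ W and 17 ∉ (Z ∪ X), so 17 ∈ W ∪ (Z ∪ X)
17 ∉ X and 17 ∉ Z, so 17 ∉ X △ Z
17 ∉ Z and 17 ∉ (X △ Z), so 17 ∉ Z ∪ (X △ Z)
17 ∈ (W ∪ (Z ∪ X)) and 17 ∉ (Z ∪ (X △ Z)), so 17 ∈ (W ∪ (Z ∪ X)) − (Z ∪ (X △ Z))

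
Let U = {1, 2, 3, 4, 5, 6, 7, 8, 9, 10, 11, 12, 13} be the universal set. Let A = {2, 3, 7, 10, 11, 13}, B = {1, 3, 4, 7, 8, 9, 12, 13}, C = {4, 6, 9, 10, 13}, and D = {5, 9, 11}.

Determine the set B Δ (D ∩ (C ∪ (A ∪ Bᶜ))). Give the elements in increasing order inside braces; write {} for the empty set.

{1, 3, 4, 5, 7, 8, 11, 12, 13}

Bᶜ = {2, 5, 6, 10, 11}
A ∪ Bᶜ = {2, 3, 5, 6, 7, 10, 11, 13}
C ∪ (A ∪ Bᶜ) = {2, 3, 4, 5, 6, 7, 9, 10, 11, 13}
D ∩ (C ∪ (A ∪ Bᶜ)) = {5, 9, 11}
B Δ (D ∩ (C ∪ (A ∪ Bᶜ))) = {1, 3, 4, 5, 7, 8, 11, 12, 13}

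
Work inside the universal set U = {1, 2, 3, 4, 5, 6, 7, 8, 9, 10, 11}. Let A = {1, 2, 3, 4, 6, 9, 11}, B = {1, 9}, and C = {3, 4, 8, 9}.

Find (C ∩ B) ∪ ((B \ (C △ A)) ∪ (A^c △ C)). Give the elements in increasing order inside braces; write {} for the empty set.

{3, 4, 5, 7, 9, 10}

C ∩ B = {9}
C △ A = {1, 2, 6, 8, 11}
B \ (C △ A) = {9}
A^c = {5, 7, 8, 10}
A^c △ C = {3, 4, 5, 7, 9, 10}
(B \ (C △ A)) ∪ (A^c △ C) = {3, 4, 5, 7, 9, 10}
(C ∩ B) ∪ ((B \ (C △ A)) ∪ (A^c △ C)) = {3, 4, 5, 7, 9, 10}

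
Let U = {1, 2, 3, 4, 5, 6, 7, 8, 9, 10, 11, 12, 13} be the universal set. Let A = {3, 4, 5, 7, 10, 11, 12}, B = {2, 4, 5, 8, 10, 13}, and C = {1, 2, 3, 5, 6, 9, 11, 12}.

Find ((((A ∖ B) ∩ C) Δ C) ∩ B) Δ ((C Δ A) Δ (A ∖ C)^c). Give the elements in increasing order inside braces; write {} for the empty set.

{2, 3, 4, 7, 8, 10, 11, 12, 13}

A ∖ B = {3, 7, 11, 12}
(A ∖ B) ∩ C = {3, 11, 12}
((A ∖ B) ∩ C) Δ C = {1, 2, 5, 6, 9}
(((A ∖ B) ∩ C) Δ C) ∩ B = {2, 5}
C Δ A = {1, 2, 4, 6, 7, 9, 10}
A ∖ C = {4, 7, 10}
(A ∖ C)^c = {1, 2, 3, 5, 6, 8, 9, 11, 12, 13}
(C Δ A) Δ (A ∖ C)^c = {3, 4, 5, 7, 8, 10, 11, 12, 13}
((((A ∖ B) ∩ C) Δ C) ∩ B) Δ ((C Δ A) Δ (A ∖ C)^c) = {2, 3, 4, 7, 8, 10, 11, 12, 13}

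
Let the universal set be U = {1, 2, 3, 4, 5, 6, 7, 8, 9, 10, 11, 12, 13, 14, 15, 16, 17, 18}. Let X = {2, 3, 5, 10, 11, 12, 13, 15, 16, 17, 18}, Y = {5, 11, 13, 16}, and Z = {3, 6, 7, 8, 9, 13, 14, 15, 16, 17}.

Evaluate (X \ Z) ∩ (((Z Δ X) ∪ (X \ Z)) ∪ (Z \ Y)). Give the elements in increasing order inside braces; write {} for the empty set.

{2, 5, 10, 11, 12, 18}

X \ Z = {2, 5, 10, 11, 12, 18}
Z Δ X = {2, 5, 6, 7, 8, 9, 10, 11, 12, 14, 18}
(Z Δ X) ∪ (X \ Z) = {2, 5, 6, 7, 8, 9, 10, 11, 12, 14, 18}
Z \ Y = {3, 6, 7, 8, 9, 14, 15, 17}
((Z Δ X) ∪ (X \ Z)) ∪ (Z \ Y) = {2, 3, 5, 6, 7, 8, 9, 10, 11, 12, 14, 15, 17, 18}
(X \ Z) ∩ (((Z Δ X) ∪ (X \ Z)) ∪ (Z \ Y)) = {2, 5, 10, 11, 12, 18}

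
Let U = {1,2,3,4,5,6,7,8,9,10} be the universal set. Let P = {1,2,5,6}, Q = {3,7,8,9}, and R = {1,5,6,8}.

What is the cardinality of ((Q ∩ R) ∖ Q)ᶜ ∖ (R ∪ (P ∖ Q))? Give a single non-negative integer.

Q ∩ R = {8}
(Q ∩ R) ∖ Q = {}
((Q ∩ R) ∖ Q)ᶜ = {1,2,3,4,5,6,7,8,9,10}
P ∖ Q = {1,2,5,6}
R ∪ (P ∖ Q) = {1,2,5,6,8}
((Q ∩ R) ∖ Q)ᶜ ∖ (R ∪ (P ∖ Q)) = {3,4,7,9,10}
|((Q ∩ R) ∖ Q)ᶜ ∖ (R ∪ (P ∖ Q))| = 5

5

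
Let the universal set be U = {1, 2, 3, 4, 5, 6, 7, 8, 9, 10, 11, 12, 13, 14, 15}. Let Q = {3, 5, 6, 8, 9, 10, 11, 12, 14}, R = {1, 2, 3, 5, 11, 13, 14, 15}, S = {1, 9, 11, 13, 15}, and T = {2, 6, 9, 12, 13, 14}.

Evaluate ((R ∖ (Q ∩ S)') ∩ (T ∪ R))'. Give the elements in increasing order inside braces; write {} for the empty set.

Q ∩ S = {9, 11}
(Q ∩ S)' = {1, 2, 3, 4, 5, 6, 7, 8, 10, 12, 13, 14, 15}
R ∖ (Q ∩ S)' = {11}
T ∪ R = {1, 2, 3, 5, 6, 9, 11, 12, 13, 14, 15}
(R ∖ (Q ∩ S)') ∩ (T ∪ R) = {11}
((R ∖ (Q ∩ S)') ∩ (T ∪ R))' = {1, 2, 3, 4, 5, 6, 7, 8, 9, 10, 12, 13, 14, 15}

{1, 2, 3, 4, 5, 6, 7, 8, 9, 10, 12, 13, 14, 15}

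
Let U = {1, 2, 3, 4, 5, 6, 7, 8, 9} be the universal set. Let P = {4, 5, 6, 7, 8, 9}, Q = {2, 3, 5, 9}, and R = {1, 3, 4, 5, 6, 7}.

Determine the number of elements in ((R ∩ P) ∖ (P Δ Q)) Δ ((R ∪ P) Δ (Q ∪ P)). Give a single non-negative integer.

3

R ∩ P = {4, 5, 6, 7}
P Δ Q = {2, 3, 4, 6, 7, 8}
(R ∩ P) ∖ (P Δ Q) = {5}
R ∪ P = {1, 3, 4, 5, 6, 7, 8, 9}
Q ∪ P = {2, 3, 4, 5, 6, 7, 8, 9}
(R ∪ P) Δ (Q ∪ P) = {1, 2}
((R ∩ P) ∖ (P Δ Q)) Δ ((R ∪ P) Δ (Q ∪ P)) = {1, 2, 5}
|((R ∩ P) ∖ (P Δ Q)) Δ ((R ∪ P) Δ (Q ∪ P))| = 3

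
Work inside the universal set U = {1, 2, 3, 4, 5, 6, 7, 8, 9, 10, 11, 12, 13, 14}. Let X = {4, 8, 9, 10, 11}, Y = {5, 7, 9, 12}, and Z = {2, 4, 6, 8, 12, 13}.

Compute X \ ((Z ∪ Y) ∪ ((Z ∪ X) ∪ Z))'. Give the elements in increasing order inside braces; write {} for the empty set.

Z ∪ Y = {2, 4, 5, 6, 7, 8, 9, 12, 13}
Z ∪ X = {2, 4, 6, 8, 9, 10, 11, 12, 13}
(Z ∪ X) ∪ Z = {2, 4, 6, 8, 9, 10, 11, 12, 13}
(Z ∪ Y) ∪ ((Z ∪ X) ∪ Z) = {2, 4, 5, 6, 7, 8, 9, 10, 11, 12, 13}
((Z ∪ Y) ∪ ((Z ∪ X) ∪ Z))' = {1, 3, 14}
X \ ((Z ∪ Y) ∪ ((Z ∪ X) ∪ Z))' = {4, 8, 9, 10, 11}

{4, 8, 9, 10, 11}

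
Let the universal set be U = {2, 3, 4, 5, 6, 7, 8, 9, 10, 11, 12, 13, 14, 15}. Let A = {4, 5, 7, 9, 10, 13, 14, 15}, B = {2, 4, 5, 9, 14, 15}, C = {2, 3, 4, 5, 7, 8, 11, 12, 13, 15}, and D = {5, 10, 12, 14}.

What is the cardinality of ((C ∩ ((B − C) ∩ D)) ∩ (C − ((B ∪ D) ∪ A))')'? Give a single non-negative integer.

14

B − C = {9, 14}
(B − C) ∩ D = {14}
C ∩ ((B − C) ∩ D) = {}
B ∪ D = {2, 4, 5, 9, 10, 12, 14, 15}
(B ∪ D) ∪ A = {2, 4, 5, 7, 9, 10, 12, 13, 14, 15}
C − ((B ∪ D) ∪ A) = {3, 8, 11}
(C − ((B ∪ D) ∪ A))' = {2, 4, 5, 6, 7, 9, 10, 12, 13, 14, 15}
(C ∩ ((B − C) ∩ D)) ∩ (C − ((B ∪ D) ∪ A))' = {}
((C ∩ ((B − C) ∩ D)) ∩ (C − ((B ∪ D) ∪ A))')' = {2, 3, 4, 5, 6, 7, 8, 9, 10, 11, 12, 13, 14, 15}
|((C ∩ ((B − C) ∩ D)) ∩ (C − ((B ∪ D) ∪ A))')'| = 14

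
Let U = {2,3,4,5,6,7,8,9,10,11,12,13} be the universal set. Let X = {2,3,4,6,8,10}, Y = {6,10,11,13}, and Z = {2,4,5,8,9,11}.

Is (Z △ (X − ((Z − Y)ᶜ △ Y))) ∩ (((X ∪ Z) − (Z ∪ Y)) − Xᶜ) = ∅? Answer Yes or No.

Yes

Z − Y = {2,4,5,8,9}
(Z − Y)ᶜ = {3,6,7,10,11,12,13}
(Z − Y)ᶜ △ Y = {3,7,12}
X − ((Z − Y)ᶜ △ Y) = {2,4,6,8,10}
Z △ (X − ((Z − Y)ᶜ △ Y)) = {5,6,9,10,11}
X ∪ Z = {2,3,4,5,6,8,9,10,11}
Z ∪ Y = {2,4,5,6,8,9,10,11,13}
(X ∪ Z) − (Z ∪ Y) = {3}
Xᶜ = {5,7,9,11,12,13}
((X ∪ Z) − (Z ∪ Y)) − Xᶜ = {3}
{5,6,9,10,11} and {3} share no elements.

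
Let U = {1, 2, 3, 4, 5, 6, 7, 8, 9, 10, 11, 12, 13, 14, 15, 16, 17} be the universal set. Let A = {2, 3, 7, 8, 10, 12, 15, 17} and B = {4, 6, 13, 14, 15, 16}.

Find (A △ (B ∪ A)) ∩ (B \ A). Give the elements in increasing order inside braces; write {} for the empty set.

B ∪ A = {2, 3, 4, 6, 7, 8, 10, 12, 13, 14, 15, 16, 17}
A △ (B ∪ A) = {4, 6, 13, 14, 16}
B \ A = {4, 6, 13, 14, 16}
(A △ (B ∪ A)) ∩ (B \ A) = {4, 6, 13, 14, 16}

{4, 6, 13, 14, 16}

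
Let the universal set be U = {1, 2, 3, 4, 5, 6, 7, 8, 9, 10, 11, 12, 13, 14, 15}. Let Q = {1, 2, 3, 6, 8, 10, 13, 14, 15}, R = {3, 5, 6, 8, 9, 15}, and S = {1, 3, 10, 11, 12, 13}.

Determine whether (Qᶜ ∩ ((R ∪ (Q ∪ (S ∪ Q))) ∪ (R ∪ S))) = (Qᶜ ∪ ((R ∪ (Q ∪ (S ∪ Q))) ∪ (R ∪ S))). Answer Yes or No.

Qᶜ = {4, 5, 7, 9, 11, 12}
S ∪ Q = {1, 2, 3, 6, 8, 10, 11, 12, 13, 14, 15}
Q ∪ (S ∪ Q) = {1, 2, 3, 6, 8, 10, 11, 12, 13, 14, 15}
R ∪ (Q ∪ (S ∪ Q)) = {1, 2, 3, 5, 6, 8, 9, 10, 11, 12, 13, 14, 15}
R ∪ S = {1, 3, 5, 6, 8, 9, 10, 11, 12, 13, 15}
(R ∪ (Q ∪ (S ∪ Q))) ∪ (R ∪ S) = {1, 2, 3, 5, 6, 8, 9, 10, 11, 12, 13, 14, 15}
Qᶜ ∩ ((R ∪ (Q ∪ (S ∪ Q))) ∪ (R ∪ S)) = {5, 9, 11, 12}
Qᶜ ∪ ((R ∪ (Q ∪ (S ∪ Q))) ∪ (R ∪ S)) = {1, 2, 3, 4, 5, 6, 7, 8, 9, 10, 11, 12, 13, 14, 15}
1 ∈ Qᶜ ∪ ((R ∪ (Q ∪ (S ∪ Q))) ∪ (R ∪ S)) but 1 ∉ Qᶜ ∩ ((R ∪ (Q ∪ (S ∪ Q))) ∪ (R ∪ S)), so they differ.

No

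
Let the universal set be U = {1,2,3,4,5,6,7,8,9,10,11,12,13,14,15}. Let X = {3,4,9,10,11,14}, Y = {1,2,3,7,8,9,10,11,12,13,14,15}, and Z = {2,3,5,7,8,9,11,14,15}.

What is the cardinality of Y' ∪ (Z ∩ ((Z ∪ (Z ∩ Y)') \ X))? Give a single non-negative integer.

Y' = {4,5,6}
Z ∩ Y = {2,3,7,8,9,11,14,15}
(Z ∩ Y)' = {1,4,5,6,10,12,13}
Z ∪ (Z ∩ Y)' = {1,2,3,4,5,6,7,8,9,10,11,12,13,14,15}
(Z ∪ (Z ∩ Y)') \ X = {1,2,5,6,7,8,12,13,15}
Z ∩ ((Z ∪ (Z ∩ Y)') \ X) = {2,5,7,8,15}
Y' ∪ (Z ∩ ((Z ∪ (Z ∩ Y)') \ X)) = {2,4,5,6,7,8,15}
|Y' ∪ (Z ∩ ((Z ∪ (Z ∩ Y)') \ X))| = 7

7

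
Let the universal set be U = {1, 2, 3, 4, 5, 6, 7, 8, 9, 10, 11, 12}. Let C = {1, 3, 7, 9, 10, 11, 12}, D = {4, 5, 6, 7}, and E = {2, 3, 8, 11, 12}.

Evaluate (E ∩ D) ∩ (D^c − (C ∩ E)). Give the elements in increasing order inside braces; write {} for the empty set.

E ∩ D = {}
D^c = {1, 2, 3, 8, 9, 10, 11, 12}
C ∩ E = {3, 11, 12}
D^c − (C ∩ E) = {1, 2, 8, 9, 10}
(E ∩ D) ∩ (D^c − (C ∩ E)) = {}

{}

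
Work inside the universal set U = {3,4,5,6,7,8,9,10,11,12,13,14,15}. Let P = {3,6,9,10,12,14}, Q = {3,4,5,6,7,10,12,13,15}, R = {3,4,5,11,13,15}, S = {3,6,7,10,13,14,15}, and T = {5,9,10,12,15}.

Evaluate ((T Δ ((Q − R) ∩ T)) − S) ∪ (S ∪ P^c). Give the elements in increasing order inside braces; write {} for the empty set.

{3,4,5,6,7,8,9,10,11,13,14,15}

Q − R = {6,7,10,12}
(Q − R) ∩ T = {10,12}
T Δ ((Q − R) ∩ T) = {5,9,15}
(T Δ ((Q − R) ∩ T)) − S = {5,9}
P^c = {4,5,7,8,11,13,15}
S ∪ P^c = {3,4,5,6,7,8,10,11,13,14,15}
((T Δ ((Q − R) ∩ T)) − S) ∪ (S ∪ P^c) = {3,4,5,6,7,8,9,10,11,13,14,15}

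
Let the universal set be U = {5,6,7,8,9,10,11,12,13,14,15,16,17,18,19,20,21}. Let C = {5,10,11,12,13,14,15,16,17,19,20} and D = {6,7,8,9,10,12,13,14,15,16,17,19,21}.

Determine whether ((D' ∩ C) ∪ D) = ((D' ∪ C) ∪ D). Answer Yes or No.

D' = {5,11,18,20}
D' ∩ C = {5,11,20}
(D' ∩ C) ∪ D = {5,6,7,8,9,10,11,12,13,14,15,16,17,19,20,21}
D' ∪ C = {5,10,11,12,13,14,15,16,17,18,19,20}
(D' ∪ C) ∪ D = {5,6,7,8,9,10,11,12,13,14,15,16,17,18,19,20,21}
18 ∈ (D' ∪ C) ∪ D but 18 ∉ (D' ∩ C) ∪ D, so they differ.

No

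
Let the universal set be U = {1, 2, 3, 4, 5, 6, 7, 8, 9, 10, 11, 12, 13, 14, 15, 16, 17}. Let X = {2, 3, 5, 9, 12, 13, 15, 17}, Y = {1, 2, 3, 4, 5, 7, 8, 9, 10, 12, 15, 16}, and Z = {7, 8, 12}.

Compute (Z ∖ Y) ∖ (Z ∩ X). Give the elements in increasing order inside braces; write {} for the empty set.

Z ∖ Y = {}
Z ∩ X = {12}
(Z ∖ Y) ∖ (Z ∩ X) = {}

{}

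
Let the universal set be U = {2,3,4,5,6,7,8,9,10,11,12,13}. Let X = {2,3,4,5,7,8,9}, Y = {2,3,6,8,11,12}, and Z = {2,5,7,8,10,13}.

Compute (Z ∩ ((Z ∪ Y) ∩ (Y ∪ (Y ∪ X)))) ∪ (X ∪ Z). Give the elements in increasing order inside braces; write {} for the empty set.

{2,3,4,5,7,8,9,10,13}

Z ∪ Y = {2,3,5,6,7,8,10,11,12,13}
Y ∪ X = {2,3,4,5,6,7,8,9,11,12}
Y ∪ (Y ∪ X) = {2,3,4,5,6,7,8,9,11,12}
(Z ∪ Y) ∩ (Y ∪ (Y ∪ X)) = {2,3,5,6,7,8,11,12}
Z ∩ ((Z ∪ Y) ∩ (Y ∪ (Y ∪ X))) = {2,5,7,8}
X ∪ Z = {2,3,4,5,7,8,9,10,13}
(Z ∩ ((Z ∪ Y) ∩ (Y ∪ (Y ∪ X)))) ∪ (X ∪ Z) = {2,3,4,5,7,8,9,10,13}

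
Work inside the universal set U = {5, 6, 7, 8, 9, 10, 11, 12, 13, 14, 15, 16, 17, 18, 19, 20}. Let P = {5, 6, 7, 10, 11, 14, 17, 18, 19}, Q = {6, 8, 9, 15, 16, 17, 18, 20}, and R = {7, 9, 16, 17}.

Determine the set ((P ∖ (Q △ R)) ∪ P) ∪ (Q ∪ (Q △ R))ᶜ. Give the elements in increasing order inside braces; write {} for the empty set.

Q △ R = {6, 7, 8, 15, 18, 20}
P ∖ (Q △ R) = {5, 10, 11, 14, 17, 19}
(P ∖ (Q △ R)) ∪ P = {5, 6, 7, 10, 11, 14, 17, 18, 19}
Q ∪ (Q △ R) = {6, 7, 8, 9, 15, 16, 17, 18, 20}
(Q ∪ (Q △ R))ᶜ = {5, 10, 11, 12, 13, 14, 19}
((P ∖ (Q △ R)) ∪ P) ∪ (Q ∪ (Q △ R))ᶜ = {5, 6, 7, 10, 11, 12, 13, 14, 17, 18, 19}

{5, 6, 7, 10, 11, 12, 13, 14, 17, 18, 19}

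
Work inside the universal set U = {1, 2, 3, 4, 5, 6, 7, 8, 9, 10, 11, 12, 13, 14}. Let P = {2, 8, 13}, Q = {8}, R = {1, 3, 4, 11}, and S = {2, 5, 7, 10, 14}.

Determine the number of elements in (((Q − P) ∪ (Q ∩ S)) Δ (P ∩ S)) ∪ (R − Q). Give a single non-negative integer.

5

Q − P = {}
Q ∩ S = {}
(Q − P) ∪ (Q ∩ S) = {}
P ∩ S = {2}
((Q − P) ∪ (Q ∩ S)) Δ (P ∩ S) = {2}
R − Q = {1, 3, 4, 11}
(((Q − P) ∪ (Q ∩ S)) Δ (P ∩ S)) ∪ (R − Q) = {1, 2, 3, 4, 11}
|(((Q − P) ∪ (Q ∩ S)) Δ (P ∩ S)) ∪ (R − Q)| = 5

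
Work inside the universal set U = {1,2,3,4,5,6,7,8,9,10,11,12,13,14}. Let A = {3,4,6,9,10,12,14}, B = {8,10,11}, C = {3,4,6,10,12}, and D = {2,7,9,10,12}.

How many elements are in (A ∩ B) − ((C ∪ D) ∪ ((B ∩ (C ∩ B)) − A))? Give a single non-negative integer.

0

A ∩ B = {10}
C ∪ D = {2,3,4,6,7,9,10,12}
C ∩ B = {10}
B ∩ (C ∩ B) = {10}
(B ∩ (C ∩ B)) − A = {}
(C ∪ D) ∪ ((B ∩ (C ∩ B)) − A) = {2,3,4,6,7,9,10,12}
(A ∩ B) − ((C ∪ D) ∪ ((B ∩ (C ∩ B)) − A)) = {}
|(A ∩ B) − ((C ∪ D) ∪ ((B ∩ (C ∩ B)) − A))| = 0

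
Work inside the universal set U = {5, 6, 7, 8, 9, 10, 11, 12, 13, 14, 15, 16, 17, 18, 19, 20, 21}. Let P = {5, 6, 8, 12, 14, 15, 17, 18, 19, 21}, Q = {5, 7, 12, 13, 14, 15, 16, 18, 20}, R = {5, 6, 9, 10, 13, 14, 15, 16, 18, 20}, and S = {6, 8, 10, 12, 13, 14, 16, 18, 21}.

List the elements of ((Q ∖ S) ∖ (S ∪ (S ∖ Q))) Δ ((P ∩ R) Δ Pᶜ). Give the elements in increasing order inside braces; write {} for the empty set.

Q ∖ S = {5, 7, 15, 20}
S ∖ Q = {6, 8, 10, 21}
S ∪ (S ∖ Q) = {6, 8, 10, 12, 13, 14, 16, 18, 21}
(Q ∖ S) ∖ (S ∪ (S ∖ Q)) = {5, 7, 15, 20}
P ∩ R = {5, 6, 14, 15, 18}
Pᶜ = {7, 9, 10, 11, 13, 16, 20}
(P ∩ R) Δ Pᶜ = {5, 6, 7, 9, 10, 11, 13, 14, 15, 16, 18, 20}
((Q ∖ S) ∖ (S ∪ (S ∖ Q))) Δ ((P ∩ R) Δ Pᶜ) = {6, 9, 10, 11, 13, 14, 16, 18}

{6, 9, 10, 11, 13, 14, 16, 18}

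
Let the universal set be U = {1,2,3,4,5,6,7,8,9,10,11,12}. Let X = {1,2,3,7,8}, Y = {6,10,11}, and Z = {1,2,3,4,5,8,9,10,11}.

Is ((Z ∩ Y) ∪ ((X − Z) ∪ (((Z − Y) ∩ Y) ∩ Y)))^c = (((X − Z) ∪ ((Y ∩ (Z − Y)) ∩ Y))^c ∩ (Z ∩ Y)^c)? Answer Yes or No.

Yes

Z ∩ Y = {10,11}
X − Z = {7}
Z − Y = {1,2,3,4,5,8,9}
(Z − Y) ∩ Y = {}
((Z − Y) ∩ Y) ∩ Y = {}
(X − Z) ∪ (((Z − Y) ∩ Y) ∩ Y) = {7}
(Z ∩ Y) ∪ ((X − Z) ∪ (((Z − Y) ∩ Y) ∩ Y)) = {7,10,11}
((Z ∩ Y) ∪ ((X − Z) ∪ (((Z − Y) ∩ Y) ∩ Y)))^c = {1,2,3,4,5,6,8,9,12}
Y ∩ (Z − Y) = {}
(Y ∩ (Z − Y)) ∩ Y = {}
(X − Z) ∪ ((Y ∩ (Z − Y)) ∩ Y) = {7}
((X − Z) ∪ ((Y ∩ (Z − Y)) ∩ Y))^c = {1,2,3,4,5,6,8,9,10,11,12}
(Z ∩ Y)^c = {1,2,3,4,5,6,7,8,9,12}
((X − Z) ∪ ((Y ∩ (Z − Y)) ∩ Y))^c ∩ (Z ∩ Y)^c = {1,2,3,4,5,6,8,9,12}
Both equal {1,2,3,4,5,6,8,9,12}, so ((Z ∩ Y) ∪ ((X − Z) ∪ (((Z − Y) ∩ Y) ∩ Y)))^c = ((X − Z) ∪ ((Y ∩ (Z − Y)) ∩ Y))^c ∩ (Z ∩ Y)^c.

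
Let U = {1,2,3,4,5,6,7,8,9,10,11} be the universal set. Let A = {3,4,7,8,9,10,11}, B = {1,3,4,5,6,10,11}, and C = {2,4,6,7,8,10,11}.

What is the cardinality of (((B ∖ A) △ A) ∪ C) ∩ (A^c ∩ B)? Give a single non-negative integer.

B ∖ A = {1,5,6}
(B ∖ A) △ A = {1,3,4,5,6,7,8,9,10,11}
((B ∖ A) △ A) ∪ C = {1,2,3,4,5,6,7,8,9,10,11}
A^c = {1,2,5,6}
A^c ∩ B = {1,5,6}
(((B ∖ A) △ A) ∪ C) ∩ (A^c ∩ B) = {1,5,6}
|(((B ∖ A) △ A) ∪ C) ∩ (A^c ∩ B)| = 3

3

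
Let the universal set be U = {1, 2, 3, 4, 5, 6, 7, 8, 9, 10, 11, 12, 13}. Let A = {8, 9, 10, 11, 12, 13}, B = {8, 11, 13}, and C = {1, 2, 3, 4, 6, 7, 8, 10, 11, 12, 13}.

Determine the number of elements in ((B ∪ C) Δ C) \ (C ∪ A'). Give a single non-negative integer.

0

B ∪ C = {1, 2, 3, 4, 6, 7, 8, 10, 11, 12, 13}
(B ∪ C) Δ C = {}
A' = {1, 2, 3, 4, 5, 6, 7}
C ∪ A' = {1, 2, 3, 4, 5, 6, 7, 8, 10, 11, 12, 13}
((B ∪ C) Δ C) \ (C ∪ A') = {}
|((B ∪ C) Δ C) \ (C ∪ A')| = 0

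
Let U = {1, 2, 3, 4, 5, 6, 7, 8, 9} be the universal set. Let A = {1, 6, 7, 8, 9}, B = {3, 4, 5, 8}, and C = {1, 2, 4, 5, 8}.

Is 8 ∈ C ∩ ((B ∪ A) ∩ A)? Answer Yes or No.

8 ∈ B and 8 ∈ A, so 8 ∈ B ∪ A
8 ∈ (B ∪ A) and 8 ∈ A, so 8 ∈ (B ∪ A) ∩ A
8 ∈ C and 8 ∈ ((B ∪ A) ∩ A), so 8 ∈ C ∩ ((B ∪ A) ∩ A)

Yes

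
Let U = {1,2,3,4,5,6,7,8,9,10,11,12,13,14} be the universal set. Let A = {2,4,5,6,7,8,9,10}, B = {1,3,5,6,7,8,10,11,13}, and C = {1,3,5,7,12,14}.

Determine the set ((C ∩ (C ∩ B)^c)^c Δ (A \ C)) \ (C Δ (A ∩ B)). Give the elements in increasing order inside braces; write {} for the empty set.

{5,7,11,13}

C ∩ B = {1,3,5,7}
(C ∩ B)^c = {2,4,6,8,9,10,11,12,13,14}
C ∩ (C ∩ B)^c = {12,14}
(C ∩ (C ∩ B)^c)^c = {1,2,3,4,5,6,7,8,9,10,11,13}
A \ C = {2,4,6,8,9,10}
(C ∩ (C ∩ B)^c)^c Δ (A \ C) = {1,3,5,7,11,13}
A ∩ B = {5,6,7,8,10}
C Δ (A ∩ B) = {1,3,6,8,10,12,14}
((C ∩ (C ∩ B)^c)^c Δ (A \ C)) \ (C Δ (A ∩ B)) = {5,7,11,13}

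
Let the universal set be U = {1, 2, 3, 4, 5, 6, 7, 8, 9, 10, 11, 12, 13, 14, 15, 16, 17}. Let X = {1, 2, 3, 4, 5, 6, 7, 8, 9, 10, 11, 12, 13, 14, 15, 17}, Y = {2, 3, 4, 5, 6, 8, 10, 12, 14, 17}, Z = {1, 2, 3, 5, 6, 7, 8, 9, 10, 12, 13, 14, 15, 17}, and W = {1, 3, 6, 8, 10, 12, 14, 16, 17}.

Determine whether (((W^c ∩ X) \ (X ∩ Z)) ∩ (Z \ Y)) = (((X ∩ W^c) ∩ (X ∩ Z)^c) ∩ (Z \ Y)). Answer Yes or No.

Yes

W^c = {2, 4, 5, 7, 9, 11, 13, 15}
W^c ∩ X = {2, 4, 5, 7, 9, 11, 13, 15}
X ∩ Z = {1, 2, 3, 5, 6, 7, 8, 9, 10, 12, 13, 14, 15, 17}
(W^c ∩ X) \ (X ∩ Z) = {4, 11}
Z \ Y = {1, 7, 9, 13, 15}
((W^c ∩ X) \ (X ∩ Z)) ∩ (Z \ Y) = {}
X ∩ W^c = {2, 4, 5, 7, 9, 11, 13, 15}
(X ∩ Z)^c = {4, 11, 16}
(X ∩ W^c) ∩ (X ∩ Z)^c = {4, 11}
((X ∩ W^c) ∩ (X ∩ Z)^c) ∩ (Z \ Y) = {}
Both equal {}, so ((W^c ∩ X) \ (X ∩ Z)) ∩ (Z \ Y) = ((X ∩ W^c) ∩ (X ∩ Z)^c) ∩ (Z \ Y).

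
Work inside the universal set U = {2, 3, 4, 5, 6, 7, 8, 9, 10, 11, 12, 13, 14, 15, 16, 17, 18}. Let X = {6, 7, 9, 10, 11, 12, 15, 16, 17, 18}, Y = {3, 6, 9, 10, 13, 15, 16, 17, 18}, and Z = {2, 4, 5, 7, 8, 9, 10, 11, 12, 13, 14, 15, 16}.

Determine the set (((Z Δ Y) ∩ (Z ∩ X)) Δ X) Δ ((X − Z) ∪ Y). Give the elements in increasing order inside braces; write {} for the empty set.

{3, 13}

Z Δ Y = {2, 3, 4, 5, 6, 7, 8, 11, 12, 14, 17, 18}
Z ∩ X = {7, 9, 10, 11, 12, 15, 16}
(Z Δ Y) ∩ (Z ∩ X) = {7, 11, 12}
((Z Δ Y) ∩ (Z ∩ X)) Δ X = {6, 9, 10, 15, 16, 17, 18}
X − Z = {6, 17, 18}
(X − Z) ∪ Y = {3, 6, 9, 10, 13, 15, 16, 17, 18}
(((Z Δ Y) ∩ (Z ∩ X)) Δ X) Δ ((X − Z) ∪ Y) = {3, 13}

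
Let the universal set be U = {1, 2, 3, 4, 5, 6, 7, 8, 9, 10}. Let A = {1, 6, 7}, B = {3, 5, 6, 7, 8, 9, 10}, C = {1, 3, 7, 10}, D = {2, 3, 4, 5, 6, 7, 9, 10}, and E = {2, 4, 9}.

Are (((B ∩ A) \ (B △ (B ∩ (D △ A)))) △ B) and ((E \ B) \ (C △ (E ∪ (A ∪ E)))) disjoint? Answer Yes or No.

Yes

B ∩ A = {6, 7}
D △ A = {1, 2, 3, 4, 5, 9, 10}
B ∩ (D △ A) = {3, 5, 9, 10}
B △ (B ∩ (D △ A)) = {6, 7, 8}
(B ∩ A) \ (B △ (B ∩ (D △ A))) = {}
((B ∩ A) \ (B △ (B ∩ (D △ A)))) △ B = {3, 5, 6, 7, 8, 9, 10}
E \ B = {2, 4}
A ∪ E = {1, 2, 4, 6, 7, 9}
E ∪ (A ∪ E) = {1, 2, 4, 6, 7, 9}
C △ (E ∪ (A ∪ E)) = {2, 3, 4, 6, 9, 10}
(E \ B) \ (C △ (E ∪ (A ∪ E))) = {}
{3, 5, 6, 7, 8, 9, 10} and {} share no elements.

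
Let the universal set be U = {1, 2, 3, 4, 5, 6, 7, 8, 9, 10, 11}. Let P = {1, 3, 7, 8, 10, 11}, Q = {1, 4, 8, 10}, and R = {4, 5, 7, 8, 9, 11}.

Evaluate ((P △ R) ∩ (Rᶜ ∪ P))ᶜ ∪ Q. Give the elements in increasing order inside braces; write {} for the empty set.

{1, 2, 4, 5, 6, 7, 8, 9, 10, 11}

P △ R = {1, 3, 4, 5, 9, 10}
Rᶜ = {1, 2, 3, 6, 10}
Rᶜ ∪ P = {1, 2, 3, 6, 7, 8, 10, 11}
(P △ R) ∩ (Rᶜ ∪ P) = {1, 3, 10}
((P △ R) ∩ (Rᶜ ∪ P))ᶜ = {2, 4, 5, 6, 7, 8, 9, 11}
((P △ R) ∩ (Rᶜ ∪ P))ᶜ ∪ Q = {1, 2, 4, 5, 6, 7, 8, 9, 10, 11}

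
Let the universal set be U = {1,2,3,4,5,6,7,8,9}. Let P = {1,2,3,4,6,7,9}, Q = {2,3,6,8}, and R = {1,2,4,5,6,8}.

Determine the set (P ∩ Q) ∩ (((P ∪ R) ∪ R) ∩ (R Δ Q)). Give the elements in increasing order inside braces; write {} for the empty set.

P ∩ Q = {2,3,6}
P ∪ R = {1,2,3,4,5,6,7,8,9}
(P ∪ R) ∪ R = {1,2,3,4,5,6,7,8,9}
R Δ Q = {1,3,4,5}
((P ∪ R) ∪ R) ∩ (R Δ Q) = {1,3,4,5}
(P ∩ Q) ∩ (((P ∪ R) ∪ R) ∩ (R Δ Q)) = {3}

{3}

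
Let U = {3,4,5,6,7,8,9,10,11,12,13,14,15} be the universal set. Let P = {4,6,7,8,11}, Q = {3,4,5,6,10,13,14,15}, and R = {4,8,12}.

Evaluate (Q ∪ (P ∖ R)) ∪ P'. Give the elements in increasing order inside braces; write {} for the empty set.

P ∖ R = {6,7,11}
Q ∪ (P ∖ R) = {3,4,5,6,7,10,11,13,14,15}
P' = {3,5,9,10,12,13,14,15}
(Q ∪ (P ∖ R)) ∪ P' = {3,4,5,6,7,9,10,11,12,13,14,15}

{3,4,5,6,7,9,10,11,12,13,14,15}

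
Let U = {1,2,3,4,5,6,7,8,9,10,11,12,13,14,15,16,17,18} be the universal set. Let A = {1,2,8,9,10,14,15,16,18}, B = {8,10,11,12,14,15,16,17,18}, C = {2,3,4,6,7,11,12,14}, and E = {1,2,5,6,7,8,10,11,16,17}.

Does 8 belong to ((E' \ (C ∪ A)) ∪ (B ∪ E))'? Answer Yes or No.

No

8 ∈ E, so 8 ∉ E'
8 ∉ C and 8 ∈ A, so 8 ∈ C ∪ A
8 ∉ E' and 8 ∈ (C ∪ A), so 8 ∉ E' \ (C ∪ A)
8 ∈ B and 8 ∈ E, so 8 ∈ B ∪ E
8 ∉ (E' \ (C ∪ A)) and 8 ∈ (B ∪ E), so 8 ∈ (E' \ (C ∪ A)) ∪ (B ∪ E)
8 ∉ ((E' \ (C ∪ A)) ∪ (B ∪ E))' since 8 ∈ ((E' \ (C ∪ A)) ∪ (B ∪ E))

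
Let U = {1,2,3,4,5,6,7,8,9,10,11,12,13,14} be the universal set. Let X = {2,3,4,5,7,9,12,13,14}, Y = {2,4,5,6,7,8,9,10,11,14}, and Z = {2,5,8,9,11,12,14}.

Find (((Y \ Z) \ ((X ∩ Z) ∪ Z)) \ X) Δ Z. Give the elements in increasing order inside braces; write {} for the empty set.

{2,5,6,8,9,10,11,12,14}

Y \ Z = {4,6,7,10}
X ∩ Z = {2,5,9,12,14}
(X ∩ Z) ∪ Z = {2,5,8,9,11,12,14}
(Y \ Z) \ ((X ∩ Z) ∪ Z) = {4,6,7,10}
((Y \ Z) \ ((X ∩ Z) ∪ Z)) \ X = {6,10}
(((Y \ Z) \ ((X ∩ Z) ∪ Z)) \ X) Δ Z = {2,5,6,8,9,10,11,12,14}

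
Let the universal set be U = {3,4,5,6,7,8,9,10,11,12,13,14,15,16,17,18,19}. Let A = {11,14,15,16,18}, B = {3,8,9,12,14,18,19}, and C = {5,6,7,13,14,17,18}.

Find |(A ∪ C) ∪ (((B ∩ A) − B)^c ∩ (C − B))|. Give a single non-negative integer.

10

A ∪ C = {5,6,7,11,13,14,15,16,17,18}
B ∩ A = {14,18}
(B ∩ A) − B = {}
((B ∩ A) − B)^c = {3,4,5,6,7,8,9,10,11,12,13,14,15,16,17,18,19}
C − B = {5,6,7,13,17}
((B ∩ A) − B)^c ∩ (C − B) = {5,6,7,13,17}
(A ∪ C) ∪ (((B ∩ A) − B)^c ∩ (C − B)) = {5,6,7,11,13,14,15,16,17,18}
|(A ∪ C) ∪ (((B ∩ A) − B)^c ∩ (C − B))| = 10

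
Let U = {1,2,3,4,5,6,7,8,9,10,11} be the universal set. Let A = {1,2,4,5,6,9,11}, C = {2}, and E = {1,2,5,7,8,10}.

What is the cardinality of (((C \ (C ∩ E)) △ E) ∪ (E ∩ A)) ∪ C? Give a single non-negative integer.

C ∩ E = {2}
C \ (C ∩ E) = {}
(C \ (C ∩ E)) △ E = {1,2,5,7,8,10}
E ∩ A = {1,2,5}
((C \ (C ∩ E)) △ E) ∪ (E ∩ A) = {1,2,5,7,8,10}
(((C \ (C ∩ E)) △ E) ∪ (E ∩ A)) ∪ C = {1,2,5,7,8,10}
|(((C \ (C ∩ E)) △ E) ∪ (E ∩ A)) ∪ C| = 6

6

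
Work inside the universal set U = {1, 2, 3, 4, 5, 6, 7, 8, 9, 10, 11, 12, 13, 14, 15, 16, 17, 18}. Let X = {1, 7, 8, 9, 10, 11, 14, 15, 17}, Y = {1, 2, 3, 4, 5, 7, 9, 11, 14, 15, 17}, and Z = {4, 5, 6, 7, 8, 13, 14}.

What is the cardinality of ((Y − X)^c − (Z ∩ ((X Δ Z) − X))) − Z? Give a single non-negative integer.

9

Y − X = {2, 3, 4, 5}
(Y − X)^c = {1, 6, 7, 8, 9, 10, 11, 12, 13, 14, 15, 16, 17, 18}
X Δ Z = {1, 4, 5, 6, 9, 10, 11, 13, 15, 17}
(X Δ Z) − X = {4, 5, 6, 13}
Z ∩ ((X Δ Z) − X) = {4, 5, 6, 13}
(Y − X)^c − (Z ∩ ((X Δ Z) − X)) = {1, 7, 8, 9, 10, 11, 12, 14, 15, 16, 17, 18}
((Y − X)^c − (Z ∩ ((X Δ Z) − X))) − Z = {1, 9, 10, 11, 12, 15, 16, 17, 18}
|((Y − X)^c − (Z ∩ ((X Δ Z) − X))) − Z| = 9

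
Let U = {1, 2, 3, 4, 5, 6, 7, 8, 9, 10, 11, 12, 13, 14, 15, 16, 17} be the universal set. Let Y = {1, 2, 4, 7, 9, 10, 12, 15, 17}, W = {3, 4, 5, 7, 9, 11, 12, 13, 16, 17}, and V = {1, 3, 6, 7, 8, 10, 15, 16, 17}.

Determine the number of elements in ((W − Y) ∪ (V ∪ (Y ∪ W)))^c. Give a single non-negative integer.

1

W − Y = {3, 5, 11, 13, 16}
Y ∪ W = {1, 2, 3, 4, 5, 7, 9, 10, 11, 12, 13, 15, 16, 17}
V ∪ (Y ∪ W) = {1, 2, 3, 4, 5, 6, 7, 8, 9, 10, 11, 12, 13, 15, 16, 17}
(W − Y) ∪ (V ∪ (Y ∪ W)) = {1, 2, 3, 4, 5, 6, 7, 8, 9, 10, 11, 12, 13, 15, 16, 17}
((W − Y) ∪ (V ∪ (Y ∪ W)))^c = {14}
|((W − Y) ∪ (V ∪ (Y ∪ W)))^c| = 1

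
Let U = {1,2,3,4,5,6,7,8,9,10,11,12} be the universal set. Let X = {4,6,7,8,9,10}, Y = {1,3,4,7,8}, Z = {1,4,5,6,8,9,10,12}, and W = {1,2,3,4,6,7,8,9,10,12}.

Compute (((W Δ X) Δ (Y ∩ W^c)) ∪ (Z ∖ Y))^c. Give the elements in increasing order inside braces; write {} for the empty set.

W Δ X = {1,2,3,12}
W^c = {5,11}
Y ∩ W^c = {}
(W Δ X) Δ (Y ∩ W^c) = {1,2,3,12}
Z ∖ Y = {5,6,9,10,12}
((W Δ X) Δ (Y ∩ W^c)) ∪ (Z ∖ Y) = {1,2,3,5,6,9,10,12}
(((W Δ X) Δ (Y ∩ W^c)) ∪ (Z ∖ Y))^c = {4,7,8,11}

{4,7,8,11}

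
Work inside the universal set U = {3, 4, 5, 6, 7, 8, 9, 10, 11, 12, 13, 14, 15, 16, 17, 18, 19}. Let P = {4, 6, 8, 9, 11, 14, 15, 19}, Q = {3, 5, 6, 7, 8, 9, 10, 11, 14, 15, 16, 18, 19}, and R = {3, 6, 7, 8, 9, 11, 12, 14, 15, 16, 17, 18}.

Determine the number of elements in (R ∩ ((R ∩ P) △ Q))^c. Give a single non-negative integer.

R ∩ P = {6, 8, 9, 11, 14, 15}
(R ∩ P) △ Q = {3, 5, 7, 10, 16, 18, 19}
R ∩ ((R ∩ P) △ Q) = {3, 7, 16, 18}
(R ∩ ((R ∩ P) △ Q))^c = {4, 5, 6, 8, 9, 10, 11, 12, 13, 14, 15, 17, 19}
|(R ∩ ((R ∩ P) △ Q))^c| = 13

13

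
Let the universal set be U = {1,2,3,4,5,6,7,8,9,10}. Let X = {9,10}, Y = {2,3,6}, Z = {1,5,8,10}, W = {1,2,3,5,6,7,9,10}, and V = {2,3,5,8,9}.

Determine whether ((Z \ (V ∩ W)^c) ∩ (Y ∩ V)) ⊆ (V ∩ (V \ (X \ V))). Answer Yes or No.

V ∩ W = {2,3,5,9}
(V ∩ W)^c = {1,4,6,7,8,10}
Z \ (V ∩ W)^c = {5}
Y ∩ V = {2,3}
(Z \ (V ∩ W)^c) ∩ (Y ∩ V) = {}
X \ V = {10}
V \ (X \ V) = {2,3,5,8,9}
V ∩ (V \ (X \ V)) = {2,3,5,8,9}
Every element of {} is in {2,3,5,8,9}, so (Z \ (V ∩ W)^c) ∩ (Y ∩ V) ⊆ V ∩ (V \ (X \ V)).

Yes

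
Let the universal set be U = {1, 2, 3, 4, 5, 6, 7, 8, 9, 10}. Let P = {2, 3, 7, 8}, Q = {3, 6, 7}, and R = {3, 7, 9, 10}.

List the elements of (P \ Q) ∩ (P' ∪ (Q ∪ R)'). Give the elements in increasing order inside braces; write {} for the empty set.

P \ Q = {2, 8}
P' = {1, 4, 5, 6, 9, 10}
Q ∪ R = {3, 6, 7, 9, 10}
(Q ∪ R)' = {1, 2, 4, 5, 8}
P' ∪ (Q ∪ R)' = {1, 2, 4, 5, 6, 8, 9, 10}
(P \ Q) ∩ (P' ∪ (Q ∪ R)') = {2, 8}

{2, 8}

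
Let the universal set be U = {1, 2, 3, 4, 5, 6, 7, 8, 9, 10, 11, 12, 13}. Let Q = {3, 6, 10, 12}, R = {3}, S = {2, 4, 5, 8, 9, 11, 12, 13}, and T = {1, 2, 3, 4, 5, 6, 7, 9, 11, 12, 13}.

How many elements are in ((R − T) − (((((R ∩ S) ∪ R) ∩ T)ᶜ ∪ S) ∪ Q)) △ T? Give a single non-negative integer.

R − T = {}
R ∩ S = {}
(R ∩ S) ∪ R = {3}
((R ∩ S) ∪ R) ∩ T = {3}
(((R ∩ S) ∪ R) ∩ T)ᶜ = {1, 2, 4, 5, 6, 7, 8, 9, 10, 11, 12, 13}
(((R ∩ S) ∪ R) ∩ T)ᶜ ∪ S = {1, 2, 4, 5, 6, 7, 8, 9, 10, 11, 12, 13}
((((R ∩ S) ∪ R) ∩ T)ᶜ ∪ S) ∪ Q = {1, 2, 3, 4, 5, 6, 7, 8, 9, 10, 11, 12, 13}
(R − T) − (((((R ∩ S) ∪ R) ∩ T)ᶜ ∪ S) ∪ Q) = {}
((R − T) − (((((R ∩ S) ∪ R) ∩ T)ᶜ ∪ S) ∪ Q)) △ T = {1, 2, 3, 4, 5, 6, 7, 9, 11, 12, 13}
|((R − T) − (((((R ∩ S) ∪ R) ∩ T)ᶜ ∪ S) ∪ Q)) △ T| = 11

11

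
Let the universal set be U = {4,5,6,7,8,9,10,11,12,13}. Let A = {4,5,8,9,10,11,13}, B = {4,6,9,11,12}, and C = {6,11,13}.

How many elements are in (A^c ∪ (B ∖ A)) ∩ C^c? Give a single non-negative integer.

2

A^c = {6,7,12}
B ∖ A = {6,12}
A^c ∪ (B ∖ A) = {6,7,12}
C^c = {4,5,7,8,9,10,12}
(A^c ∪ (B ∖ A)) ∩ C^c = {7,12}
|(A^c ∪ (B ∖ A)) ∩ C^c| = 2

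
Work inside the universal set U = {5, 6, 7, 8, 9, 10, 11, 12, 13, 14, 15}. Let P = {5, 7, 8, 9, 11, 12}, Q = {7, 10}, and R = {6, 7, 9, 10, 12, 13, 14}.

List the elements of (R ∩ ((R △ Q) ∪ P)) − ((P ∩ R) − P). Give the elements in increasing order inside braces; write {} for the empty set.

R △ Q = {6, 9, 12, 13, 14}
(R △ Q) ∪ P = {5, 6, 7, 8, 9, 11, 12, 13, 14}
R ∩ ((R △ Q) ∪ P) = {6, 7, 9, 12, 13, 14}
P ∩ R = {7, 9, 12}
(P ∩ R) − P = {}
(R ∩ ((R △ Q) ∪ P)) − ((P ∩ R) − P) = {6, 7, 9, 12, 13, 14}

{6, 7, 9, 12, 13, 14}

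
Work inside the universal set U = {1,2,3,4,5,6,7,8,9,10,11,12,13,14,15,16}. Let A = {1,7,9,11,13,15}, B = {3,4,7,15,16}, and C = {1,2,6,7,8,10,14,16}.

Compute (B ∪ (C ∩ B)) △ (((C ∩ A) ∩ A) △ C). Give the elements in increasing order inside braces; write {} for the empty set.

C ∩ B = {7,16}
B ∪ (C ∩ B) = {3,4,7,15,16}
C ∩ A = {1,7}
(C ∩ A) ∩ A = {1,7}
((C ∩ A) ∩ A) △ C = {2,6,8,10,14,16}
(B ∪ (C ∩ B)) △ (((C ∩ A) ∩ A) △ C) = {2,3,4,6,7,8,10,14,15}

{2,3,4,6,7,8,10,14,15}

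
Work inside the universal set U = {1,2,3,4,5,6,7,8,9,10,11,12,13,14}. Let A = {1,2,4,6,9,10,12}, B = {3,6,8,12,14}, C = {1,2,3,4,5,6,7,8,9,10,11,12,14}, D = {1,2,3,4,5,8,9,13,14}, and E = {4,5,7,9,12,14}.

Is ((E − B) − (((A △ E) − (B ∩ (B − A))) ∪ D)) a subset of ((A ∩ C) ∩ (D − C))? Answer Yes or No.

E − B = {4,5,7,9}
A △ E = {1,2,5,6,7,10,14}
B − A = {3,8,14}
B ∩ (B − A) = {3,8,14}
(A △ E) − (B ∩ (B − A)) = {1,2,5,6,7,10}
((A △ E) − (B ∩ (B − A))) ∪ D = {1,2,3,4,5,6,7,8,9,10,13,14}
(E − B) − (((A △ E) − (B ∩ (B − A))) ∪ D) = {}
A ∩ C = {1,2,4,6,9,10,12}
D − C = {13}
(A ∩ C) ∩ (D − C) = {}
Every element of {} is in {}, so (E − B) − (((A △ E) − (B ∩ (B − A))) ∪ D) ⊆ (A ∩ C) ∩ (D − C).

Yes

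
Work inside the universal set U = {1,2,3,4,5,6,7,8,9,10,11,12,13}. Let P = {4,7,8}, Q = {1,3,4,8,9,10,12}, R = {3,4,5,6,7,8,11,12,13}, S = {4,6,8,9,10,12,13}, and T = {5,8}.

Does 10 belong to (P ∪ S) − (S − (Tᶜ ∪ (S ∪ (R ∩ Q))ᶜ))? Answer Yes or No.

Yes

10 ∉ P and 10 ∈ S, so 10 ∈ P ∪ S
10 ∉ T, so 10 ∈ Tᶜ
10 ∉ R and 10 ∈ Q, so 10 ∉ R ∩ Q
10 ∈ S and 10 ∉ (R ∩ Q), so 10 ∈ S ∪ (R ∩ Q)
10 ∉ (S ∪ (R ∩ Q))ᶜ since 10 ∈ (S ∪ (R ∩ Q))
10 ∈ Tᶜ and 10 ∉ (S ∪ (R ∩ Q))ᶜ, so 10 ∈ Tᶜ ∪ (S ∪ (R ∩ Q))ᶜ
10 ∈ S and 10 ∈ (Tᶜ ∪ (S ∪ (R ∩ Q))ᶜ), so 10 ∉ S − (Tᶜ ∪ (S ∪ (R ∩ Q))ᶜ)
10 ∈ (P ∪ S) and 10 ∉ (S − (Tᶜ ∪ (S ∪ (R ∩ Q))ᶜ)), so 10 ∈ (P ∪ S) − (S − (Tᶜ ∪ (S ∪ (R ∩ Q))ᶜ))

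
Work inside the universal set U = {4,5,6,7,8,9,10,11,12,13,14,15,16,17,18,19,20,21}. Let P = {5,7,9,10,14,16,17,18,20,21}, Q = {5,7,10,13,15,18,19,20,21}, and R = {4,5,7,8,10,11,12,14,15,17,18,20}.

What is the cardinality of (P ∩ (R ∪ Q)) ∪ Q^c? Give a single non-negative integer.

R ∪ Q = {4,5,7,8,10,11,12,13,14,15,17,18,19,20,21}
P ∩ (R ∪ Q) = {5,7,10,14,17,18,20,21}
Q^c = {4,6,8,9,11,12,14,16,17}
(P ∩ (R ∪ Q)) ∪ Q^c = {4,5,6,7,8,9,10,11,12,14,16,17,18,20,21}
|(P ∩ (R ∪ Q)) ∪ Q^c| = 15

15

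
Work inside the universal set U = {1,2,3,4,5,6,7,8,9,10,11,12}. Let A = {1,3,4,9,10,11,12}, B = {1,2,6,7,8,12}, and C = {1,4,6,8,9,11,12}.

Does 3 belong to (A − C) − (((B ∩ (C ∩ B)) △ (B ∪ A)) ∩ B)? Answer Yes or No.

Yes

3 ∈ A and 3 ∉ C, so 3 ∈ A − C
3 ∉ C and 3 ∉ B, so 3 ∉ C ∩ B
3 ∉ B and 3 ∉ (C ∩ B), so 3 ∉ B ∩ (C ∩ B)
3 ∉ B and 3 ∈ A, so 3 ∈ B ∪ A
3 ∉ (B ∩ (C ∩ B)) and 3 ∈ (B ∪ A), so 3 ∈ (B ∩ (C ∩ B)) △ (B ∪ A)
3 ∈ ((B ∩ (C ∩ B)) △ (B ∪ A)) and 3 ∉ B, so 3 ∉ ((B ∩ (C ∩ B)) △ (B ∪ A)) ∩ B
3 ∈ (A − C) and 3 ∉ (((B ∩ (C ∩ B)) △ (B ∪ A)) ∩ B), so 3 ∈ (A − C) − (((B ∩ (C ∩ B)) △ (B ∪ A)) ∩ B)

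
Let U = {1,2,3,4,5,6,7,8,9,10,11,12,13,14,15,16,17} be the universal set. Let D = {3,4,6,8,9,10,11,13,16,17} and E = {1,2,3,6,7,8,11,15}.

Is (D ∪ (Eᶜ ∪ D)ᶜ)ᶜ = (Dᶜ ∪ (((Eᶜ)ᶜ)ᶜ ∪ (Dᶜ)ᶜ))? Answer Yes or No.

No

Eᶜ = {4,5,9,10,12,13,14,16,17}
Eᶜ ∪ D = {3,4,5,6,8,9,10,11,12,13,14,16,17}
(Eᶜ ∪ D)ᶜ = {1,2,7,15}
D ∪ (Eᶜ ∪ D)ᶜ = {1,2,3,4,6,7,8,9,10,11,13,15,16,17}
(D ∪ (Eᶜ ∪ D)ᶜ)ᶜ = {5,12,14}
Dᶜ = {1,2,5,7,12,14,15}
(Eᶜ)ᶜ = {1,2,3,6,7,8,11,15}
((Eᶜ)ᶜ)ᶜ = {4,5,9,10,12,13,14,16,17}
(Dᶜ)ᶜ = {3,4,6,8,9,10,11,13,16,17}
((Eᶜ)ᶜ)ᶜ ∪ (Dᶜ)ᶜ = {3,4,5,6,8,9,10,11,12,13,14,16,17}
Dᶜ ∪ (((Eᶜ)ᶜ)ᶜ ∪ (Dᶜ)ᶜ) = {1,2,3,4,5,6,7,8,9,10,11,12,13,14,15,16,17}
1 ∈ Dᶜ ∪ (((Eᶜ)ᶜ)ᶜ ∪ (Dᶜ)ᶜ) but 1 ∉ (D ∪ (Eᶜ ∪ D)ᶜ)ᶜ, so they differ.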